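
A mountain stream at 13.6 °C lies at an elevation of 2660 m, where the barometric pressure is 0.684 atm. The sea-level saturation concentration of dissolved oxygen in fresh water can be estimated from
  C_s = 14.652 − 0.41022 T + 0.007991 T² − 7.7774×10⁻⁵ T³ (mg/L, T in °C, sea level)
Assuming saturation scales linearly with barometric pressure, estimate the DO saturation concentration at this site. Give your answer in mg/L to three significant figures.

C_s ≈ 7.08 mg/L

At sea level: C_s = 14.652 − 0.41022×13.6 + 0.007991×13.6² − 7.7774×10⁻⁵×13.6³ = 10.36 mg/L.
Pressure correction: C_s' = 10.36 × 0.684 = 7.083 mg/L.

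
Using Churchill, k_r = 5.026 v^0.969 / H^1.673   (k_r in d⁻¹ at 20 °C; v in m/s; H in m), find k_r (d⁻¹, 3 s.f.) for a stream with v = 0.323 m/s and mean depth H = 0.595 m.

k_r = 5.026 × 0.323^0.969 / 0.595^1.673 = 5.026 × 0.3345 / 0.4195 = 4.007 d⁻¹.

k_r ≈ 4.01 d⁻¹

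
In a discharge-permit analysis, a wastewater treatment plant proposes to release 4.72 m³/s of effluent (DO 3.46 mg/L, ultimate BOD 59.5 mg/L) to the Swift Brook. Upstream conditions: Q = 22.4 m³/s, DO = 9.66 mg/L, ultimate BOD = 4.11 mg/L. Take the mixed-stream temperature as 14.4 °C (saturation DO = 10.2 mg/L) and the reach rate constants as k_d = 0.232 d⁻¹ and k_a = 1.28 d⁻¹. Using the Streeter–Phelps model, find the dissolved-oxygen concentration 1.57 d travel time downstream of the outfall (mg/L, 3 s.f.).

DO ≈ 8.28 mg/L

Mixed DO = (22.4×9.66 + 4.72×3.46)/(22.4+4.72) = 232.7/27.12 = 8.581 mg/L.
Mixed L₀ = (22.4×4.11 + 4.72×59.5)/(27.12) = 372.9/27.12 = 13.75 mg/L.
Initial deficit D₀ = C_s − DO₀ = 10.2 − 8.581 = 1.619 mg/L.
D(1.57) = [0.232×13.75/(1.28−0.232)](e^(−0.232×1.57) − e^(−1.28×1.57)) + 1.619 e^(−1.28×1.57)
= 3.044 × (0.6947 − 0.1340) + 1.619 × 0.1340 = 1.924 mg/L.
DO = 10.2 − 1.924 = 8.276 mg/L.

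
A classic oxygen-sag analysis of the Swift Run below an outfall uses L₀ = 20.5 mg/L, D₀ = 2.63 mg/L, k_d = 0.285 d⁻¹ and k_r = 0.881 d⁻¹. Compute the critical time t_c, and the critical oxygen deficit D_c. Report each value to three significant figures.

t_c ≈ 1.37 d; D_c ≈ 4.49 mg/L

With k_r/k_d = 3.091 and 1 − D₀(k_r−k_d)/(k_d L₀) = 0.7317,
t_c = ln(3.091 × 0.7317) / (0.881 − 0.285) = ln(2.262) / 0.5960 = 0.8162/0.5960 = 1.369 d.
D_c = (k_d/k_r) L₀ e^(−k_d t_c) = (0.285/0.881) × 20.5 × e^(−0.285×1.369) = 0.3235 × 20.5 × 0.6769 = 4.489 mg/L.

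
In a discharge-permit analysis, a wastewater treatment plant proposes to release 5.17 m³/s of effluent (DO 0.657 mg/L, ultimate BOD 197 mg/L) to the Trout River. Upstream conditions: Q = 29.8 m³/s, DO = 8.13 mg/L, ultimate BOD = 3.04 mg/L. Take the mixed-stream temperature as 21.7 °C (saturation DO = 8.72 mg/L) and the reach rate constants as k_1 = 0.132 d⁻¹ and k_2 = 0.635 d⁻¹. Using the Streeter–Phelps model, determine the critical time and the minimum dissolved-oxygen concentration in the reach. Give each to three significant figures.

t_c ≈ 2.67 d; minimum DO ≈ 4.09 mg/L

Mixed DO = (29.8×8.13 + 5.17×0.657)/(29.8+5.17) = 245.7/34.97 = 7.025 mg/L.
Mixed L₀ = (29.8×3.04 + 5.17×197)/(34.97) = 1109/34.97 = 31.72 mg/L.
Initial deficit D₀ = C_s − DO₀ = 8.72 − 7.025 = 1.695 mg/L.
t_c = (1/0.5030) ln[(0.635/0.132)(1 − 1.695×0.5030/(0.132×31.72))] = 1.988 × ln(3.831) = 2.670 d.
D_c = (0.132/0.635) × 31.72 × e^(−0.132×2.670) = 0.2079 × 31.72 × 0.7029 = 4.634 mg/L.
Minimum DO = 8.72 − 4.634 = 4.086 mg/L.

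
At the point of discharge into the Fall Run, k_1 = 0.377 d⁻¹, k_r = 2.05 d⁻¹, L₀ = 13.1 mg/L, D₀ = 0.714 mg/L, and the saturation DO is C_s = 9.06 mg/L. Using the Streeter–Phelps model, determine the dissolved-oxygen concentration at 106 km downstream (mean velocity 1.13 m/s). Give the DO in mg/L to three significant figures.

Travel time t = x/v = 106 km / (1.13 m/s) = 106000 m / 1.13 m/s = 93810 s = 1.086 d.
k_1 L₀/(k_r−k_1) = 0.377×13.1/(2.05−0.377) = 4.939/1.673 = 2.952 mg/L.
e^(−k_1 t) = e^(−0.377×1.086) = 0.6641; e^(−k_r t) = e^(−2.05×1.086) = 0.1080.
D = 2.952 × (0.6641 − 0.1080) + 0.714 × 0.1080 = 1.642 + 0.07711 = 1.719 mg/L.
DO = C_s − D = 9.06 − 1.719 = 7.341 mg/L.

DO ≈ 7.34 mg/L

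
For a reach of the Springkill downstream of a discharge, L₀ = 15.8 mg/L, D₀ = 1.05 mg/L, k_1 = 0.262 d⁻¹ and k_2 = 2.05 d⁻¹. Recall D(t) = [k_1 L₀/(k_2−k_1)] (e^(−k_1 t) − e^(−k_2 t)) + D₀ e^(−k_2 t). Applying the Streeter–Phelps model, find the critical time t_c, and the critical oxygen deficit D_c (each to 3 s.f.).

t_c ≈ 0.813 d; D_c ≈ 1.63 mg/L

At the critical point dD/dt = 0, so k_1 L₀ e^(−k_1 t) = k_2 D. Substituting D(t) from the Streeter–Phelps equation and solving for t gives
t_c = ln[(k_2/k_1)(1 − D₀(k_2−k_1)/(k_1 L₀))] / (k_2−k_1).
Here k_2−k_1 = 1.788 d⁻¹ and 1 − D₀(k_2−k_1)/(k_1 L₀) = 1 − 1.05×1.788/(0.262×15.8) = 0.5465, so
t_c = ln(7.824 × 0.5465) / 1.788 = 1.453 / 1.788 = 0.8126 d.
D_c = (k_1/k_2) L₀ e^(−k_1 t_c) = (0.262/2.05) × 15.8 × e^(−0.262×0.8126) = 0.1278 × 15.8 × 0.8082 = 1.632 mg/L.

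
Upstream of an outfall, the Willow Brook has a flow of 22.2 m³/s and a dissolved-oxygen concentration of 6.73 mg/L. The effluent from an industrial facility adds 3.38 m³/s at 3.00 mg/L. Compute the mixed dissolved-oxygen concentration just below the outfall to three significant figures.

Flow-weighted mixing: C = (Q_r C_r + Q_w C_w)/(Q_r + Q_w)
= (22.2×6.73 + 3.38×3.00)/(22.2 + 3.38) = 159.5/25.58 = 6.237 mg/L.

6.24 mg/L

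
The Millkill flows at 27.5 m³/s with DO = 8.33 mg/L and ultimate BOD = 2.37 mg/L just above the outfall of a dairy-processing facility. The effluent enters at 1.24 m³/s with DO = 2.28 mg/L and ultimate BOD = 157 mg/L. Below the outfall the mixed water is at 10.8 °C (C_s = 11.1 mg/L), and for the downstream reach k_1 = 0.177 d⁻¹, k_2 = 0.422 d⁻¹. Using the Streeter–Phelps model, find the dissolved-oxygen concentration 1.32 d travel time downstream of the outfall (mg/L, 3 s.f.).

DO ≈ 7.93 mg/L

Mixed DO = (27.5×8.33 + 1.24×2.28)/(27.5+1.24) = 231.9/28.74 = 8.069 mg/L.
Mixed L₀ = (27.5×2.37 + 1.24×157)/(28.74) = 259.9/28.74 = 9.042 mg/L.
Initial deficit D₀ = C_s − DO₀ = 11.1 − 8.069 = 3.031 mg/L.
D(1.32) = [0.177×9.042/(0.422−0.177)](e^(−0.177×1.32) − e^(−0.422×1.32)) + 3.031 e^(−0.422×1.32)
= 6.532 × (0.7916 − 0.5729) + 3.031 × 0.5729 = 3.165 mg/L.
DO = 11.1 − 3.165 = 7.935 mg/L.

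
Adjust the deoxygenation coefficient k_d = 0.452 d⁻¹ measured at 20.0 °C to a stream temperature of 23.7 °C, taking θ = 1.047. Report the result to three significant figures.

k_d(T₂) = k_d(T₁) · θ^(T₂−T₁) = 0.452 × 1.047^(23.7−20.0)
= 0.452 × 1.047^3.70 = 0.452 × 1.185 = 0.5357 d⁻¹.

k_d ≈ 0.536 d⁻¹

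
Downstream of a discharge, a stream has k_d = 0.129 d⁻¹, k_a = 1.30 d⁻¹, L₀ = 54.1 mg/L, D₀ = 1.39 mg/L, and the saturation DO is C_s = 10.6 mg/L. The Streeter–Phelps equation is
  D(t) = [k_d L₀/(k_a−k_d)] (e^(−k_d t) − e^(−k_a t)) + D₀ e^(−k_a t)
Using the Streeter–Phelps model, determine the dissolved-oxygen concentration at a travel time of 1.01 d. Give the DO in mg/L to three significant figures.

DO ≈ 6.60 mg/L

k_d L₀/(k_a−k_d) = 0.129×54.1/(1.30−0.129) = 6.979/1.171 = 5.960 mg/L.
e^(−k_d t) = e^(−0.129×1.010) = 0.8778; e^(−k_a t) = e^(−1.30×1.010) = 0.2690.
D = 5.960 × (0.8778 − 0.2690) + 1.39 × 0.2690 = 3.628 + 0.3739 = 4.002 mg/L.
DO = C_s − D = 10.6 − 4.002 = 6.598 mg/L.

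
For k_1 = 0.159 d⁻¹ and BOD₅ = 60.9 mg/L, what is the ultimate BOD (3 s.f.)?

BOD₅ = L₀(1 − e^(−5k_1)) ⇒ L₀ = BOD₅ / (1 − e^(−5×0.159))
= 60.9 / (1 − 0.4516) = 60.9 / 0.5484 = 111.0 mg/L.

L₀ ≈ 111 mg/L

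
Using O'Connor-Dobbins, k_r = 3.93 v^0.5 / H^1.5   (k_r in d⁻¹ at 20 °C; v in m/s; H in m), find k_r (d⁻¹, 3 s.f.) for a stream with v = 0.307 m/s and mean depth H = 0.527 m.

k_r = 3.93 × 0.307^0.5 / 0.527^1.5 = 3.93 × 0.5541 / 0.3826 = 5.692 d⁻¹.

k_r ≈ 5.69 d⁻¹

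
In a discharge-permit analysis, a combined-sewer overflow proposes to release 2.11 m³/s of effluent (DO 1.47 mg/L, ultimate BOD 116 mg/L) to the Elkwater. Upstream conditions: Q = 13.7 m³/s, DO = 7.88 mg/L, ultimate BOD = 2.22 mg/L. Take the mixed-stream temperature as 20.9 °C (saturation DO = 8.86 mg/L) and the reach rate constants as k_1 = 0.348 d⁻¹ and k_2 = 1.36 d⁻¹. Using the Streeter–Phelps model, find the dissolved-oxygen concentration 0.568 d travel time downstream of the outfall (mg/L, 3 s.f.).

Mixed DO = (13.7×7.88 + 2.11×1.47)/(13.7+2.11) = 111.1/15.81 = 7.025 mg/L.
Mixed L₀ = (13.7×2.22 + 2.11×116)/(15.81) = 275.2/15.81 = 17.41 mg/L.
Initial deficit D₀ = C_s − DO₀ = 8.86 − 7.025 = 1.835 mg/L.
D(0.568) = [0.348×17.41/(1.36−0.348)](e^(−0.348×0.568) − e^(−1.36×0.568)) + 1.835 e^(−1.36×0.568)
= 5.985 × (0.8206 − 0.4619) + 1.835 × 0.4619 = 2.995 mg/L.
DO = 8.86 − 2.995 = 5.865 mg/L.

DO ≈ 5.86 mg/L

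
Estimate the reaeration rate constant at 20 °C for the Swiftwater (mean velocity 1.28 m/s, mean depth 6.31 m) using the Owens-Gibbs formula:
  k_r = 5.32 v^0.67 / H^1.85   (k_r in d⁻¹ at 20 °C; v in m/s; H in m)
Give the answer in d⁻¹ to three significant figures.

k_r ≈ 0.208 d⁻¹

k_r = 5.32 × 1.28^0.67 / 6.31^1.85 = 5.32 × 1.180 / 30.20 = 0.2078 d⁻¹.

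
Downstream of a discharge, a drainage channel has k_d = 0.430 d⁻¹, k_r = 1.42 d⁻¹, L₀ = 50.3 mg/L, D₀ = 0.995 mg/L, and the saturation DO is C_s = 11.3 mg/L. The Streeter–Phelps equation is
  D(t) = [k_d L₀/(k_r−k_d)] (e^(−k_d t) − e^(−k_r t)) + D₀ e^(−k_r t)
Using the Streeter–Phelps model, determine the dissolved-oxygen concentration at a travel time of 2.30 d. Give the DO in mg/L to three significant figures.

k_d L₀/(k_r−k_d) = 0.430×50.3/(1.42−0.430) = 21.63/0.9900 = 21.85 mg/L.
e^(−k_d t) = e^(−0.430×2.300) = 0.3719; e^(−k_r t) = e^(−1.42×2.300) = 0.03816.
D = 21.85 × (0.3719 − 0.03816) + 0.995 × 0.03816 = 7.292 + 0.03797 = 7.330 mg/L.
DO = C_s − D = 11.3 − 7.330 = 3.970 mg/L.

DO ≈ 3.97 mg/L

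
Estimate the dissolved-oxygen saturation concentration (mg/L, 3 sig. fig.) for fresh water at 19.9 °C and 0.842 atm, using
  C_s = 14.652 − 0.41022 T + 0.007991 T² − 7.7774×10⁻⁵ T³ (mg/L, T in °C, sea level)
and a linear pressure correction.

At sea level: C_s = 14.652 − 0.41022×19.9 + 0.007991×19.9² − 7.7774×10⁻⁵×19.9³ = 9.040 mg/L.
Pressure correction: C_s' = 9.040 × 0.842 = 7.612 mg/L.

C_s ≈ 7.61 mg/L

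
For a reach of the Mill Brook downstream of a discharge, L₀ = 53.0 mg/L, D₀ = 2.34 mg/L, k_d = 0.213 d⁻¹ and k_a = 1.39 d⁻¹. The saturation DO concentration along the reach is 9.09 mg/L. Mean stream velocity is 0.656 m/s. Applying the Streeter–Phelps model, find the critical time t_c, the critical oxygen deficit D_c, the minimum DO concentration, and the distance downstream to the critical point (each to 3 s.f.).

t_c ≈ 1.36 d; D_c ≈ 6.08 mg/L; min DO ≈ 3.01 mg/L; x_c ≈ 76.9 km

With k_a/k_d = 6.526 and 1 − D₀(k_a−k_d)/(k_d L₀) = 0.7560,
t_c = ln(6.526 × 0.7560) / (1.39 − 0.213) = ln(4.934) / 1.177 = 1.596/1.177 = 1.356 d.
L(t_c) = L₀ e^(−k_d t_c) = 53.0 × 0.7491 = 39.70 mg/L, and at the critical point k_a D_c = k_d L, so D_c = (0.213/1.39) × 39.70 = 6.084 mg/L.
Minimum DO = C_s − D_c = 9.09 − 6.084 = 3.006 mg/L.
x_c = v t_c = 0.656 m/s × 1.356 d × 86400 s/d = 76860 m ≈ 76.9 km.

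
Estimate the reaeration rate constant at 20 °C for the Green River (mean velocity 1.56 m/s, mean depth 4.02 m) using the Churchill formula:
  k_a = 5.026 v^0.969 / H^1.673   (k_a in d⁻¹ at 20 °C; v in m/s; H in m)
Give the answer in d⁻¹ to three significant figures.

k_a = 5.026 × 1.56^0.969 / 4.02^1.673 = 5.026 × 1.539 / 10.25 = 0.7542 d⁻¹.

k_a ≈ 0.754 d⁻¹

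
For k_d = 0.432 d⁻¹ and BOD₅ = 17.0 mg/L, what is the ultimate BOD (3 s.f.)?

L₀ ≈ 19.2 mg/L

BOD₅ = L₀(1 − e^(−5k_d)) ⇒ L₀ = BOD₅ / (1 − e^(−5×0.432))
= 17.0 / (1 − 0.1153) = 17.0 / 0.8847 = 19.22 mg/L.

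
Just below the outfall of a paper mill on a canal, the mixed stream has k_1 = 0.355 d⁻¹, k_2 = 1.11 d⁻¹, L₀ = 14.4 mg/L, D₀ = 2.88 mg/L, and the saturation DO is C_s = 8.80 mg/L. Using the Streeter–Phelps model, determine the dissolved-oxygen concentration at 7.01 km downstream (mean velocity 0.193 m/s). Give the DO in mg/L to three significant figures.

DO ≈ 5.41 mg/L

Travel time t = x/v = 7.01 km / (0.193 m/s) = 7010 m / 0.193 m/s = 36320 s = 0.4204 d.
k_1 L₀/(k_2−k_1) = 0.355×14.4/(1.11−0.355) = 5.112/0.7550 = 6.771 mg/L.
e^(−k_1 t) = e^(−0.355×0.4204) = 0.8614; e^(−k_2 t) = e^(−1.11×0.4204) = 0.6271.
D = 6.771 × (0.8614 − 0.6271) + 2.88 × 0.6271 = 1.586 + 1.806 = 3.392 mg/L.
DO = C_s − D = 8.80 − 3.392 = 5.408 mg/L.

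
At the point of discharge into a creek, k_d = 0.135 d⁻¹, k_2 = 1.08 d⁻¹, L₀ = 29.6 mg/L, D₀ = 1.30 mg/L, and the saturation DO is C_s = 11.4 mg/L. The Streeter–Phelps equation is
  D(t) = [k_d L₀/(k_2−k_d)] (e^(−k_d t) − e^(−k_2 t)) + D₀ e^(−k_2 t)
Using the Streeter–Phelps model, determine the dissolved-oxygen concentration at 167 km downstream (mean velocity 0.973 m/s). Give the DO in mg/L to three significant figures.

Travel time t = x/v = 167 km / (0.973 m/s) = 167000 m / 0.973 m/s = 171600 s = 1.987 d.
k_d L₀/(k_2−k_d) = 0.135×29.6/(1.08−0.135) = 3.996/0.9450 = 4.229 mg/L.
e^(−k_d t) = e^(−0.135×1.987) = 0.7648; e^(−k_2 t) = e^(−1.08×1.987) = 0.1170.
D = 4.229 × (0.7648 − 0.1170) + 1.30 × 0.1170 = 2.739 + 0.1521 = 2.891 mg/L.
DO = C_s − D = 11.4 − 2.891 = 8.509 mg/L.

DO ≈ 8.51 mg/L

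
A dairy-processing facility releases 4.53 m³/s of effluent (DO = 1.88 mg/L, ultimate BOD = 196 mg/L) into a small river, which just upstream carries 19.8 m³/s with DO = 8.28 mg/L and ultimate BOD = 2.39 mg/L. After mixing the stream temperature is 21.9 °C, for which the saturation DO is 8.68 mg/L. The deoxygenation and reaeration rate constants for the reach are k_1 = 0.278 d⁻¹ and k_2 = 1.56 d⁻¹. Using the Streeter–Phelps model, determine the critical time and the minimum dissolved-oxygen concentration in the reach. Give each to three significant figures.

Mixed DO = (19.8×8.28 + 4.53×1.88)/(19.8+4.53) = 172.5/24.33 = 7.088 mg/L.
Mixed L₀ = (19.8×2.39 + 4.53×196)/(24.33) = 935.2/24.33 = 38.44 mg/L.
Initial deficit D₀ = C_s − DO₀ = 8.68 − 7.088 = 1.592 mg/L.
t_c = (1/1.282) ln[(1.56/0.278)(1 − 1.592×1.282/(0.278×38.44))] = 0.7800 × ln(4.540) = 1.180 d.
D_c = (0.278/1.56) × 38.44 × e^(−0.278×1.180) = 0.1782 × 38.44 × 0.7203 = 4.934 mg/L.
Minimum DO = 8.68 − 4.934 = 3.746 mg/L.

t_c ≈ 1.18 d; minimum DO ≈ 3.75 mg/L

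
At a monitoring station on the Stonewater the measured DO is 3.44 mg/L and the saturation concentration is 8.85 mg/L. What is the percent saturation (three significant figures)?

38.9 % saturation

% saturation = C/C_s × 100 = 3.44/8.85 × 100 = 38.9 %.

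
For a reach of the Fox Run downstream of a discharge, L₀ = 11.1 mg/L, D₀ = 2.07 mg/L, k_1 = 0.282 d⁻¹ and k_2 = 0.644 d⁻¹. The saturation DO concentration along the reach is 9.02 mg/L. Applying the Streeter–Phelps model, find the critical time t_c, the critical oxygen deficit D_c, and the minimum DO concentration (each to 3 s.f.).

t_c ≈ 1.53 d; D_c ≈ 3.16 mg/L; min DO ≈ 5.86 mg/L

At the critical point dD/dt = 0, so k_1 L₀ e^(−k_1 t) = k_2 D. Substituting D(t) from the Streeter–Phelps equation and solving for t gives
t_c = ln[(k_2/k_1)(1 − D₀(k_2−k_1)/(k_1 L₀))] / (k_2−k_1).
Here k_2−k_1 = 0.3620 d⁻¹ and 1 − D₀(k_2−k_1)/(k_1 L₀) = 1 − 2.07×0.3620/(0.282×11.1) = 0.7606, so
t_c = ln(2.284 × 0.7606) / 0.3620 = 0.5522 / 0.3620 = 1.525 d.
D_c = (k_1/k_2) L₀ e^(−k_1 t_c) = (0.282/0.644) × 11.1 × e^(−0.282×1.525) = 0.4379 × 11.1 × 0.6504 = 3.161 mg/L.
Minimum DO = C_s − D_c = 9.02 − 3.161 = 5.859 mg/L.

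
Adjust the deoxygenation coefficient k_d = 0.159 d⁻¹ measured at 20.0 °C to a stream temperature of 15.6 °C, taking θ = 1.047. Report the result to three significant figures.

k_d ≈ 0.130 d⁻¹

k_d(T₂) = k_d(T₁) · θ^(T₂−T₁) = 0.159 × 1.047^(15.6−20.0)
= 0.159 × 1.047^-4.40 = 0.159 × 0.8170 = 0.1299 d⁻¹.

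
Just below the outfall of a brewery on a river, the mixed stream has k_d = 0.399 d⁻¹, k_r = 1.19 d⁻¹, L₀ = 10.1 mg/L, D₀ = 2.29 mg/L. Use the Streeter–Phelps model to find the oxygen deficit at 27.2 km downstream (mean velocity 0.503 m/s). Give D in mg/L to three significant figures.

Travel time t = x/v = 27.2 km / (0.503 m/s) = 27200 m / 0.503 m/s = 54080 s = 0.6259 d.
k_d L₀/(k_r−k_d) = 0.399×10.1/(1.19−0.399) = 4.030/0.7910 = 5.095 mg/L.
e^(−k_d t) = e^(−0.399×0.6259) = 0.7790; e^(−k_r t) = e^(−1.19×0.6259) = 0.4748.
D = 5.095 × (0.7790 − 0.4748) + 2.29 × 0.4748 = 1.550 + 1.087 = 2.637 mg/L.

D ≈ 2.64 mg/L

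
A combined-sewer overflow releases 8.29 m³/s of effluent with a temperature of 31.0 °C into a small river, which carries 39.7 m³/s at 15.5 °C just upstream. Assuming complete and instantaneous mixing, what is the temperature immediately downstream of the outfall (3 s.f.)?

Flow-weighted mixing: C = (Q_r C_r + Q_w C_w)/(Q_r + Q_w)
= (39.7×15.5 + 8.29×31.0)/(39.7 + 8.29) = 872.3/47.99 = 18.18 °C.

18.2 °C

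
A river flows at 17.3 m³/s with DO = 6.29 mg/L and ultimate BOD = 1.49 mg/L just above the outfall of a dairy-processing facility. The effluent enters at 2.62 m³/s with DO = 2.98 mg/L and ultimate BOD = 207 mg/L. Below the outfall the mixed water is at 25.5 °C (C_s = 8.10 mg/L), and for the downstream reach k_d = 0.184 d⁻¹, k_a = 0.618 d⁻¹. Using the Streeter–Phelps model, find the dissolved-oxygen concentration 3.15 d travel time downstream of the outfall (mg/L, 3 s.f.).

Mixed DO = (17.3×6.29 + 2.62×2.98)/(17.3+2.62) = 116.6/19.92 = 5.855 mg/L.
Mixed L₀ = (17.3×1.49 + 2.62×207)/(19.92) = 568.1/19.92 = 28.52 mg/L.
Initial deficit D₀ = C_s − DO₀ = 8.10 − 5.855 = 2.245 mg/L.
D(3.15) = [0.184×28.52/(0.618−0.184)](e^(−0.184×3.15) − e^(−0.618×3.15)) + 2.245 e^(−0.618×3.15)
= 12.09 × (0.5601 − 0.1427) + 2.245 × 0.1427 = 5.367 mg/L.
DO = 8.10 − 5.367 = 2.733 mg/L.

DO ≈ 2.73 mg/L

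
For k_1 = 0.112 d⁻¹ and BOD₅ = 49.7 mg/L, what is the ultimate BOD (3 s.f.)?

BOD₅ = L₀(1 − e^(−5k_1)) ⇒ L₀ = BOD₅ / (1 − e^(−5×0.112))
= 49.7 / (1 − 0.5712) = 49.7 / 0.4288 = 115.9 mg/L.

L₀ ≈ 116 mg/L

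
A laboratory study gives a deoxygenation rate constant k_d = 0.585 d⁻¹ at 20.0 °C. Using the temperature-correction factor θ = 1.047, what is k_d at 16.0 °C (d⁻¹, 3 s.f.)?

k_d(T₂) = k_d(T₁) · θ^(T₂−T₁) = 0.585 × 1.047^(16.0−20.0)
= 0.585 × 1.047^-4.00 = 0.585 × 0.8322 = 0.4868 d⁻¹.

k_d ≈ 0.487 d⁻¹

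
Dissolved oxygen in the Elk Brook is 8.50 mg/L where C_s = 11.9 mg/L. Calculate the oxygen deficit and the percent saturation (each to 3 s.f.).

D ≈ 3.40 mg/L; 71.4 % saturation

D = C_s − C = 11.9 − 8.50 = 3.40 mg/L.
% saturation = 8.50/11.9 × 100 = 71.4 %.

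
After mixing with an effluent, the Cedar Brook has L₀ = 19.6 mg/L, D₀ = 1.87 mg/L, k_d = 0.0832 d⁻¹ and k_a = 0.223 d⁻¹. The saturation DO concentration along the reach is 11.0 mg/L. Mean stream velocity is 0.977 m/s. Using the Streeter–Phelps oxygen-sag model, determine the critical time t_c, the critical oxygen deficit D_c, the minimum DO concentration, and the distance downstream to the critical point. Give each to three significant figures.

t_c ≈ 5.80 d; D_c ≈ 4.51 mg/L; min DO ≈ 6.49 mg/L; x_c ≈ 490 km

With k_a/k_d = 2.680 and 1 − D₀(k_a−k_d)/(k_d L₀) = 0.8397,
t_c = ln(2.680 × 0.8397) / (0.223 − 0.0832) = ln(2.251) / 0.1398 = 0.8112/0.1398 = 5.803 d.
L(t_c) = L₀ e^(−k_d t_c) = 19.6 × 0.6171 = 12.09 mg/L, and at the critical point k_a D_c = k_d L, so D_c = (0.0832/0.223) × 12.09 = 4.512 mg/L.
Minimum DO = C_s − D_c = 11.0 − 4.512 = 6.488 mg/L.
x_c = v t_c = 0.977 m/s × 5.803 d × 86400 s/d = 489800 m ≈ 490 km.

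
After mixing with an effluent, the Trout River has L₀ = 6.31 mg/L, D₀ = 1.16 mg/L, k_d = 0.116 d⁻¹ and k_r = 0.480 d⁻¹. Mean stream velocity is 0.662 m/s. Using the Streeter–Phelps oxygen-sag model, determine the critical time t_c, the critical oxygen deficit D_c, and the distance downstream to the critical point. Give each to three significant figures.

t_c ≈ 1.54 d; D_c ≈ 1.28 mg/L; x_c ≈ 88.0 km

t_c = [1/(k_r−k_d)] ln[(k_r/k_d)(1 − D₀(k_r−k_d)/(k_d L₀))]
= [1/(0.480−0.116)] ln[(0.480/0.116)(1 − 1.16×0.3640/(0.116×6.31))]
= (1/0.3640) ln[4.138 × 0.4231] = 2.747 × ln(1.751) = 2.747 × 0.5601 = 1.539 d.
L(t_c) = L₀ e^(−k_d t_c) = 6.31 × 0.8365 = 5.278 mg/L, and at the critical point k_r D_c = k_d L, so D_c = (0.116/0.480) × 5.278 = 1.276 mg/L.
x_c = v t_c = 0.662 m/s × 1.539 d × 86400 s/d = 88020 m ≈ 88.0 km.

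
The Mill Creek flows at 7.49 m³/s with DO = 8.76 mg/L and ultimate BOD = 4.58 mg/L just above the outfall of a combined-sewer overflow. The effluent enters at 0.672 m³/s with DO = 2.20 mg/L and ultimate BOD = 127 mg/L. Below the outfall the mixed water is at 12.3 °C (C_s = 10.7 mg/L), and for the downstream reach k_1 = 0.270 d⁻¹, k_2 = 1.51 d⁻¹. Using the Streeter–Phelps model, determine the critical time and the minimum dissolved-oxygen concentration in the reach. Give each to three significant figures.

t_c ≈ 0.178 d; minimum DO ≈ 8.20 mg/L

Mixed DO = (7.49×8.76 + 0.672×2.20)/(7.49+0.672) = 67.09/8.162 = 8.220 mg/L.
Mixed L₀ = (7.49×4.58 + 0.672×127)/(8.162) = 119.6/8.162 = 14.66 mg/L.
Initial deficit D₀ = C_s − DO₀ = 10.7 − 8.220 = 2.480 mg/L.
t_c = (1/1.240) ln[(1.51/0.270)(1 − 2.480×1.240/(0.270×14.66))] = 0.8065 × ln(1.247) = 0.1781 d.
D_c = (0.270/1.51) × 14.66 × e^(−0.270×0.1781) = 0.1788 × 14.66 × 0.9530 = 2.498 mg/L.
Minimum DO = 10.7 − 2.498 = 8.202 mg/L.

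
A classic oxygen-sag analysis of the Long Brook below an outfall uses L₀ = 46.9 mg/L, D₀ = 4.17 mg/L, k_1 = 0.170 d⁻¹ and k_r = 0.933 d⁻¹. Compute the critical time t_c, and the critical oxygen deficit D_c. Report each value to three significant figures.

With k_r/k_1 = 5.488 and 1 − D₀(k_r−k_1)/(k_1 L₀) = 0.6009,
t_c = ln(5.488 × 0.6009) / (0.933 − 0.170) = ln(3.298) / 0.7630 = 1.193/0.7630 = 1.564 d.
L(t_c) = L₀ e^(−k_1 t_c) = 46.9 × 0.7665 = 35.95 mg/L, and at the critical point k_r D_c = k_1 L, so D_c = (0.170/0.933) × 35.95 = 6.550 mg/L.

t_c ≈ 1.56 d; D_c ≈ 6.55 mg/L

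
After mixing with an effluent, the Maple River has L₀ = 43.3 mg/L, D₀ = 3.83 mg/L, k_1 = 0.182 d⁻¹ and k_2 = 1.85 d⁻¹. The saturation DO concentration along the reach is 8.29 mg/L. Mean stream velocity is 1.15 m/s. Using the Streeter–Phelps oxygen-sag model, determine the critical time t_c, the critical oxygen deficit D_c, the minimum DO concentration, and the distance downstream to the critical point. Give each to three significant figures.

With k_2/k_1 = 10.16 and 1 − D₀(k_2−k_1)/(k_1 L₀) = 0.1893,
t_c = ln(10.16 × 0.1893) / (1.85 − 0.182) = ln(1.925) / 1.668 = 0.6548/1.668 = 0.3925 d.
D_c = (k_1/k_2) L₀ e^(−k_1 t_c) = (0.182/1.85) × 43.3 × e^(−0.182×0.3925) = 0.09838 × 43.3 × 0.9311 = 3.966 mg/L.
Minimum DO = C_s − D_c = 8.29 − 3.966 = 4.324 mg/L.
x_c = v t_c = 1.15 m/s × 0.3925 d × 86400 s/d = 39000 m ≈ 39.0 km.

t_c ≈ 0.393 d; D_c ≈ 3.97 mg/L; min DO ≈ 4.32 mg/L; x_c ≈ 39.0 km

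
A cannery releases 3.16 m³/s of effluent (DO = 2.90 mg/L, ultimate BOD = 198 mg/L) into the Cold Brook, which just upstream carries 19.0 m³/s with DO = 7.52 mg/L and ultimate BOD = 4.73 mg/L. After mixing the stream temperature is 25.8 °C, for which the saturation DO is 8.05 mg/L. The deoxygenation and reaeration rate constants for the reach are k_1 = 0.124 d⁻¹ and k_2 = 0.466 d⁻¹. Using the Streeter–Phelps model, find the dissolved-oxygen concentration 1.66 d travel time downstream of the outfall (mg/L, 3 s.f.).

DO ≈ 3.37 mg/L

Mixed DO = (19.0×7.52 + 3.16×2.90)/(19.0+3.16) = 152.0/22.16 = 6.861 mg/L.
Mixed L₀ = (19.0×4.73 + 3.16×198)/(22.16) = 715.6/22.16 = 32.29 mg/L.
Initial deficit D₀ = C_s − DO₀ = 8.05 − 6.861 = 1.189 mg/L.
D(1.66) = [0.124×32.29/(0.466−0.124)](e^(−0.124×1.66) − e^(−0.466×1.66)) + 1.189 e^(−0.466×1.66)
= 11.71 × (0.8140 − 0.4614) + 1.189 × 0.4614 = 4.677 mg/L.
DO = 8.05 − 4.677 = 3.373 mg/L.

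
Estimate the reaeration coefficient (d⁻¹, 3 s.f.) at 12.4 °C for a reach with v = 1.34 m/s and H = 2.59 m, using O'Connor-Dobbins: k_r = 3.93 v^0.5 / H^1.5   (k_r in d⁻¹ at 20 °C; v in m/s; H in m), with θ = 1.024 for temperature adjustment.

k_r ≈ 0.911 d⁻¹

k_r(20) = 3.93 × 1.34^0.5 / 2.59^1.5 = 3.93 × 1.158 / 4.168 = 1.091 d⁻¹.
k_r(12.4) = 1.091 × 1.024^(12.4−20) = 1.091 × 0.8351 = 0.9114 d⁻¹.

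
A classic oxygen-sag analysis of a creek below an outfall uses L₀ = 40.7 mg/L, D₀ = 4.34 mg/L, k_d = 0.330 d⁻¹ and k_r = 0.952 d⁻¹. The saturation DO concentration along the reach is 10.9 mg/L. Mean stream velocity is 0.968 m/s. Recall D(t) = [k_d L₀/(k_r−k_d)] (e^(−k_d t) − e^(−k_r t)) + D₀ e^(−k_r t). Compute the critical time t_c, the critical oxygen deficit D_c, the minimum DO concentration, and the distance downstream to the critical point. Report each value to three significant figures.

At the critical point dD/dt = 0, so k_d L₀ e^(−k_d t) = k_r D. Substituting D(t) from the Streeter–Phelps equation and solving for t gives
t_c = ln[(k_r/k_d)(1 − D₀(k_r−k_d)/(k_d L₀))] / (k_r−k_d).
Here k_r−k_d = 0.6220 d⁻¹ and 1 − D₀(k_r−k_d)/(k_d L₀) = 1 − 4.34×0.6220/(0.330×40.7) = 0.7990, so
t_c = ln(2.885 × 0.7990) / 0.6220 = 0.8351 / 0.6220 = 1.343 d.
L(t_c) = L₀ e^(−k_d t_c) = 40.7 × 0.6421 = 26.13 mg/L, and at the critical point k_r D_c = k_d L, so D_c = (0.330/0.952) × 26.13 = 9.058 mg/L.
Minimum DO = C_s − D_c = 10.9 − 9.058 = 1.842 mg/L.
x_c = v t_c = 0.968 m/s × 1.343 d × 86400 s/d = 112300 m ≈ 112 km.

t_c ≈ 1.34 d; D_c ≈ 9.06 mg/L; min DO ≈ 1.84 mg/L; x_c ≈ 112 km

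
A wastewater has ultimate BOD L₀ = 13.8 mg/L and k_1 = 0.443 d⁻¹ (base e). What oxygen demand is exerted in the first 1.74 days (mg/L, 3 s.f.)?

y_t = L₀(1 − e^(−k_1 t)) = 13.8 × (1 − e^(−0.443×1.74))
= 13.8 × (1 − 0.4626) = 13.8 × 0.5374 = 7.416 mg/L.

y ≈ 7.42 mg/L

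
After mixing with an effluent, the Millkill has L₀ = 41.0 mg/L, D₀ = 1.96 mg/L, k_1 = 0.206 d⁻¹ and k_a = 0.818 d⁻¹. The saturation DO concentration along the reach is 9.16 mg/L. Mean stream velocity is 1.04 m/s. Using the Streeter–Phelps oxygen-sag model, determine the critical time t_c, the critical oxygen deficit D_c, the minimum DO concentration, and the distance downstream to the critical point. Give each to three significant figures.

t_c ≈ 2.00 d; D_c ≈ 6.83 mg/L; min DO ≈ 2.33 mg/L; x_c ≈ 180 km

At the critical point dD/dt = 0, so k_1 L₀ e^(−k_1 t) = k_a D. Substituting D(t) from the Streeter–Phelps equation and solving for t gives
t_c = ln[(k_a/k_1)(1 − D₀(k_a−k_1)/(k_1 L₀))] / (k_a−k_1).
Here k_a−k_1 = 0.6120 d⁻¹ and 1 − D₀(k_a−k_1)/(k_1 L₀) = 1 − 1.96×0.6120/(0.206×41.0) = 0.8580, so
t_c = ln(3.971 × 0.8580) / 0.6120 = 1.226 / 0.6120 = 2.003 d.
L(t_c) = L₀ e^(−k_1 t_c) = 41.0 × 0.6619 = 27.14 mg/L, and at the critical point k_a D_c = k_1 L, so D_c = (0.206/0.818) × 27.14 = 6.834 mg/L.
Minimum DO = C_s − D_c = 9.16 − 6.834 = 2.326 mg/L.
x_c = v t_c = 1.04 m/s × 2.003 d × 86400 s/d = 180000 m ≈ 180 km.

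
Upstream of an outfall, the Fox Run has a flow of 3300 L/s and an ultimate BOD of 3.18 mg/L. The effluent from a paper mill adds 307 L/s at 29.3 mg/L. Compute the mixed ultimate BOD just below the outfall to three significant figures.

5.40 mg/L

Flow-weighted mixing: C = (Q_r C_r + Q_w C_w)/(Q_r + Q_w)
= (3300×3.18 + 307×29.3)/(3300 + 307) = 19490/3607 = 5.403 mg/L.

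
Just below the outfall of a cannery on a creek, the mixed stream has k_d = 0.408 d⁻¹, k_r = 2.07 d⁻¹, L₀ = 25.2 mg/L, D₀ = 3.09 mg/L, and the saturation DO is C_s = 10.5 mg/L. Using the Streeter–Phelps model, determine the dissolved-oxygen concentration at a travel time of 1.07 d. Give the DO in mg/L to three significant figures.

k_d L₀/(k_r−k_d) = 0.408×25.2/(2.07−0.408) = 10.28/1.662 = 6.186 mg/L.
e^(−k_d t) = e^(−0.408×1.070) = 0.6463; e^(−k_r t) = e^(−2.07×1.070) = 0.1092.
D = 6.186 × (0.6463 − 0.1092) + 3.09 × 0.1092 = 3.323 + 0.3373 = 3.660 mg/L.
DO = C_s − D = 10.5 − 3.660 = 6.840 mg/L.

DO ≈ 6.84 mg/L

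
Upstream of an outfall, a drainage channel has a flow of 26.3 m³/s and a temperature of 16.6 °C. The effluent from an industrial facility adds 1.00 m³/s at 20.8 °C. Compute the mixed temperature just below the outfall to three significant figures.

16.8 °C

Flow-weighted mixing: C = (Q_r C_r + Q_w C_w)/(Q_r + Q_w)
= (26.3×16.6 + 1.00×20.8)/(26.3 + 1.00) = 457.4/27.30 = 16.75 °C.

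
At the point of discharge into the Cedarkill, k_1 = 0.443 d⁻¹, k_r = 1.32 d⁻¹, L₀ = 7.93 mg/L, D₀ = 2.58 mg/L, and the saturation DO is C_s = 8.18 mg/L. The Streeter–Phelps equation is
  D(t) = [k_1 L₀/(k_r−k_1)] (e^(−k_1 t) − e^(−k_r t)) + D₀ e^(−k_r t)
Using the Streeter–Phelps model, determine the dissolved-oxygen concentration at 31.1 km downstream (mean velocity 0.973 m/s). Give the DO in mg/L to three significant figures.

Travel time t = x/v = 31.1 km / (0.973 m/s) = 31100 m / 0.973 m/s = 31960 s = 0.3699 d.
k_1 L₀/(k_r−k_1) = 0.443×7.93/(1.32−0.443) = 3.513/0.8770 = 4.006 mg/L.
e^(−k_1 t) = e^(−0.443×0.3699) = 0.8488; e^(−k_r t) = e^(−1.32×0.3699) = 0.6137.
D = 4.006 × (0.8488 − 0.6137) + 2.58 × 0.6137 = 0.9421 + 1.583 = 2.525 mg/L.
DO = C_s − D = 8.18 − 2.525 = 5.655 mg/L.

DO ≈ 5.65 mg/L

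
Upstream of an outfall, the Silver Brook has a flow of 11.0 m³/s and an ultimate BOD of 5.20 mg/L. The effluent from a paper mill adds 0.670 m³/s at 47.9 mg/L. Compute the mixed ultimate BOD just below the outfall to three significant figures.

Flow-weighted mixing: C = (Q_r C_r + Q_w C_w)/(Q_r + Q_w)
= (11.0×5.20 + 0.670×47.9)/(11.0 + 0.670) = 89.29/11.67 = 7.651 mg/L.

7.65 mg/L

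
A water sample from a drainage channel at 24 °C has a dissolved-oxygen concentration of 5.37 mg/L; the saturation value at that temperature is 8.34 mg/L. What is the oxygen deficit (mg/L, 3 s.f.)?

D ≈ 2.97 mg/L

D = C_s − C = 8.34 − 5.37 = 2.97 mg/L.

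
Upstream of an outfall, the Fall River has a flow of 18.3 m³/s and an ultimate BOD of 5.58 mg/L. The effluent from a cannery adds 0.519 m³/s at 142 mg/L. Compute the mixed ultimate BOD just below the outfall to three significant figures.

9.34 mg/L

Flow-weighted mixing: C = (Q_r C_r + Q_w C_w)/(Q_r + Q_w)
= (18.3×5.58 + 0.519×142)/(18.3 + 0.519) = 175.8/18.82 = 9.342 mg/L.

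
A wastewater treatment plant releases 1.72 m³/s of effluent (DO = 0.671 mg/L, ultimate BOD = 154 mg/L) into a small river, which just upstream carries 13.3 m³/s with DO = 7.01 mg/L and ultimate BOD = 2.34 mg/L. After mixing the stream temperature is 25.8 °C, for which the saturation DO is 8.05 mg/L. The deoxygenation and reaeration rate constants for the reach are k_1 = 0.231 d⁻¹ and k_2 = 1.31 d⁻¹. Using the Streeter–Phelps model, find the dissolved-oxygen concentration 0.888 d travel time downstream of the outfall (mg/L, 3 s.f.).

Mixed DO = (13.3×7.01 + 1.72×0.671)/(13.3+1.72) = 94.39/15.02 = 6.284 mg/L.
Mixed L₀ = (13.3×2.34 + 1.72×154)/(15.02) = 296.0/15.02 = 19.71 mg/L.
Initial deficit D₀ = C_s − DO₀ = 8.05 − 6.284 = 1.766 mg/L.
D(0.888) = [0.231×19.71/(1.31−0.231)](e^(−0.231×0.888) − e^(−1.31×0.888)) + 1.766 e^(−1.31×0.888)
= 4.219 × (0.8145 − 0.3125) + 1.766 × 0.3125 = 2.670 mg/L.
DO = 8.05 − 2.670 = 5.380 mg/L.

DO ≈ 5.38 mg/L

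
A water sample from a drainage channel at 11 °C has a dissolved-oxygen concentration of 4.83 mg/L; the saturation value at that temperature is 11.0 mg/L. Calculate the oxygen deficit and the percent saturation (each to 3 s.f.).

D ≈ 6.17 mg/L; 43.9 % saturation

D = C_s − C = 11.0 − 4.83 = 6.17 mg/L.
% saturation = 4.83/11.0 × 100 = 43.9 %.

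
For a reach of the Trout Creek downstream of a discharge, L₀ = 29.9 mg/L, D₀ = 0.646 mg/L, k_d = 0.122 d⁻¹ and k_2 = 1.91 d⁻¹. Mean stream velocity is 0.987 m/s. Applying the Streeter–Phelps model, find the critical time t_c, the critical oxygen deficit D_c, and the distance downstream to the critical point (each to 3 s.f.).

t_c ≈ 1.33 d; D_c ≈ 1.62 mg/L; x_c ≈ 113 km

With k_2/k_d = 15.66 and 1 − D₀(k_2−k_d)/(k_d L₀) = 0.6834,
t_c = ln(15.66 × 0.6834) / (1.91 − 0.122) = ln(10.70) / 1.788 = 2.370/1.788 = 1.326 d.
L(t_c) = L₀ e^(−k_d t_c) = 29.9 × 0.8507 = 25.44 mg/L, and at the critical point k_2 D_c = k_d L, so D_c = (0.122/1.91) × 25.44 = 1.625 mg/L.
x_c = v t_c = 0.987 m/s × 1.326 d × 86400 s/d = 113000 m ≈ 113 km.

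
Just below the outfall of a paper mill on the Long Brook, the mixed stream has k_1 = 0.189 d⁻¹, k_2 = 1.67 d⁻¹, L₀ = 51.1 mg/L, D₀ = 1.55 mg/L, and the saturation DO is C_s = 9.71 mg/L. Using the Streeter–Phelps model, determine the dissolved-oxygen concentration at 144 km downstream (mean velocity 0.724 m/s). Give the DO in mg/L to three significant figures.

DO ≈ 5.60 mg/L

Travel time t = x/v = 144 km / (0.724 m/s) = 144000 m / 0.724 m/s = 198900 s = 2.302 d.
k_1 L₀/(k_2−k_1) = 0.189×51.1/(1.67−0.189) = 9.658/1.481 = 6.521 mg/L.
e^(−k_1 t) = e^(−0.189×2.302) = 0.6472; e^(−k_2 t) = e^(−1.67×2.302) = 0.02140.
D = 6.521 × (0.6472 − 0.02140) + 1.55 × 0.02140 = 4.081 + 0.03317 = 4.114 mg/L.
DO = C_s − D = 9.71 − 4.114 = 5.596 mg/L.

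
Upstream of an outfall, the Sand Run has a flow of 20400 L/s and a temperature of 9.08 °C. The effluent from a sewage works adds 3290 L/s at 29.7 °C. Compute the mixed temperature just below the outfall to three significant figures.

11.9 °C

Flow-weighted mixing: C = (Q_r C_r + Q_w C_w)/(Q_r + Q_w)
= (20400×9.08 + 3290×29.7)/(20400 + 3290) = 282900/23690 = 11.94 °C.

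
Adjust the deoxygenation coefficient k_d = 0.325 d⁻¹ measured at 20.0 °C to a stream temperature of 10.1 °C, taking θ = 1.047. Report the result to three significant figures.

k_d ≈ 0.206 d⁻¹

k_d(T₂) = k_d(T₁) · θ^(T₂−T₁) = 0.325 × 1.047^(10.1−20.0)
= 0.325 × 1.047^-9.90 = 0.325 × 0.6346 = 0.2063 d⁻¹.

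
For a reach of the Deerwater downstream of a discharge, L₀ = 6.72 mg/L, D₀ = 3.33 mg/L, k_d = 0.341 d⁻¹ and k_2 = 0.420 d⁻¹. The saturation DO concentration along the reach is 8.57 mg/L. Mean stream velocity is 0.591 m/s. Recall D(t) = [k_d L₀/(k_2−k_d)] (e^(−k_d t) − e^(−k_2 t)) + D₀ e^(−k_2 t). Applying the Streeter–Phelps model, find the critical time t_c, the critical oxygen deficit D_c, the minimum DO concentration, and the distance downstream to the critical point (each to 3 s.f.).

With k_2/k_d = 1.232 and 1 − D₀(k_2−k_d)/(k_d L₀) = 0.8852,
t_c = ln(1.232 × 0.8852) / (0.420 − 0.341) = ln(1.090) / 0.07900 = 0.08643/0.07900 = 1.094 d.
L(t_c) = L₀ e^(−k_d t_c) = 6.72 × 0.6886 = 4.628 mg/L, and at the critical point k_2 D_c = k_d L, so D_c = (0.341/0.420) × 4.628 = 3.757 mg/L.
Minimum DO = C_s − D_c = 8.57 − 3.757 = 4.813 mg/L.
x_c = v t_c = 0.591 m/s × 1.094 d × 86400 s/d = 55860 m ≈ 55.9 km.

t_c ≈ 1.09 d; D_c ≈ 3.76 mg/L; min DO ≈ 4.81 mg/L; x_c ≈ 55.9 km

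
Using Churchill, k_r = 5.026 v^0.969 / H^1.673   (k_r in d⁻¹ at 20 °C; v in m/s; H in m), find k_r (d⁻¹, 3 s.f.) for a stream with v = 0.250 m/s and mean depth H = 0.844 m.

k_r ≈ 1.74 d⁻¹

k_r = 5.026 × 0.250^0.969 / 0.844^1.673 = 5.026 × 0.2610 / 0.7530 = 1.742 d⁻¹.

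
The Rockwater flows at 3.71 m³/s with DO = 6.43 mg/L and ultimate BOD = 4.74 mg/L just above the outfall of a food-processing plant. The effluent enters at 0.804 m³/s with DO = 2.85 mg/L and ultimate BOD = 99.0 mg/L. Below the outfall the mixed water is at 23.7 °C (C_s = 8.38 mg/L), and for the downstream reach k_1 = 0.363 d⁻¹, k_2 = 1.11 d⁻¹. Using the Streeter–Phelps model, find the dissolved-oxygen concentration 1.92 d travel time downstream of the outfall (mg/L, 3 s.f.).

DO ≈ 4.10 mg/L

Mixed DO = (3.71×6.43 + 0.804×2.85)/(3.71+0.804) = 26.15/4.514 = 5.792 mg/L.
Mixed L₀ = (3.71×4.74 + 0.804×99.0)/(4.514) = 97.18/4.514 = 21.53 mg/L.
Initial deficit D₀ = C_s − DO₀ = 8.38 − 5.792 = 2.588 mg/L.
D(1.92) = [0.363×21.53/(1.11−0.363)](e^(−0.363×1.92) − e^(−1.11×1.92)) + 2.588 e^(−1.11×1.92)
= 10.46 × (0.4981 − 0.1187) + 2.588 × 0.1187 = 4.276 mg/L.
DO = 8.38 − 4.276 = 4.104 mg/L.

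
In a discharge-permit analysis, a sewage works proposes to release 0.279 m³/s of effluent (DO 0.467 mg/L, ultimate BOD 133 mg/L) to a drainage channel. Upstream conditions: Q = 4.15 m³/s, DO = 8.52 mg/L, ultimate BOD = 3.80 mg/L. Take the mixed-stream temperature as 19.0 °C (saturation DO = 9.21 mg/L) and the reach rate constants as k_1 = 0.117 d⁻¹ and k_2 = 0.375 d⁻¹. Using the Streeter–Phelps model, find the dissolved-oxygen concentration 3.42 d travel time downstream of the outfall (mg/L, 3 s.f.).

DO ≈ 6.75 mg/L

Mixed DO = (4.15×8.52 + 0.279×0.467)/(4.15+0.279) = 35.49/4.429 = 8.013 mg/L.
Mixed L₀ = (4.15×3.80 + 0.279×133)/(4.429) = 52.88/4.429 = 11.94 mg/L.
Initial deficit D₀ = C_s − DO₀ = 9.21 − 8.013 = 1.197 mg/L.
D(3.42) = [0.117×11.94/(0.375−0.117)](e^(−0.117×3.42) − e^(−0.375×3.42)) + 1.197 e^(−0.375×3.42)
= 5.414 × (0.6702 − 0.2773) + 1.197 × 0.2773 = 2.459 mg/L.
DO = 9.21 − 2.459 = 6.751 mg/L.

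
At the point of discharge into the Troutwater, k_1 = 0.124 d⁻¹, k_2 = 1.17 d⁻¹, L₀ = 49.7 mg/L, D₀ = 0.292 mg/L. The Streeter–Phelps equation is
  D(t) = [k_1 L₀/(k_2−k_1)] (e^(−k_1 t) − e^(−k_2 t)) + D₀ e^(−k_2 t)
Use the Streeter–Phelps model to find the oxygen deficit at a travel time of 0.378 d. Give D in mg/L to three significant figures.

k_1 L₀/(k_2−k_1) = 0.124×49.7/(1.17−0.124) = 6.163/1.046 = 5.892 mg/L.
e^(−k_1 t) = e^(−0.124×0.3780) = 0.9542; e^(−k_2 t) = e^(−1.17×0.3780) = 0.6426.
D = 5.892 × (0.9542 − 0.6426) + 0.292 × 0.6426 = 1.836 + 0.1876 = 2.024 mg/L.

D ≈ 2.02 mg/L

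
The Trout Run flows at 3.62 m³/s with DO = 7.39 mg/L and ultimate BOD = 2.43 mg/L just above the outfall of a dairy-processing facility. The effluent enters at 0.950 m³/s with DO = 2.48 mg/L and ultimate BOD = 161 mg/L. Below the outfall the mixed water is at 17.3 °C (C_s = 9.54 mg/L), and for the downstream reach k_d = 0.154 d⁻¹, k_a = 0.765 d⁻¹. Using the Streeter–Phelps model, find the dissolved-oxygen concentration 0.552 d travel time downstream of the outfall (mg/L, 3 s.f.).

DO ≈ 5.12 mg/L

Mixed DO = (3.62×7.39 + 0.950×2.48)/(3.62+0.950) = 29.11/4.570 = 6.369 mg/L.
Mixed L₀ = (3.62×2.43 + 0.950×161)/(4.570) = 161.7/4.570 = 35.39 mg/L.
Initial deficit D₀ = C_s − DO₀ = 9.54 − 6.369 = 3.171 mg/L.
D(0.552) = [0.154×35.39/(0.765−0.154)](e^(−0.154×0.552) − e^(−0.765×0.552)) + 3.171 e^(−0.765×0.552)
= 8.921 × (0.9185 − 0.6556) + 3.171 × 0.6556 = 4.424 mg/L.
DO = 9.54 − 4.424 = 5.116 mg/L.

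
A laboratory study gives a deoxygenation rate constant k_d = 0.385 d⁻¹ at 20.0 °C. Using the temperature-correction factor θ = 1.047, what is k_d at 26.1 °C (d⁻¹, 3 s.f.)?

k_d ≈ 0.509 d⁻¹

k_d(T₂) = k_d(T₁) · θ^(T₂−T₁) = 0.385 × 1.047^(26.1−20.0)
= 0.385 × 1.047^6.10 = 0.385 × 1.323 = 0.5095 d⁻¹.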